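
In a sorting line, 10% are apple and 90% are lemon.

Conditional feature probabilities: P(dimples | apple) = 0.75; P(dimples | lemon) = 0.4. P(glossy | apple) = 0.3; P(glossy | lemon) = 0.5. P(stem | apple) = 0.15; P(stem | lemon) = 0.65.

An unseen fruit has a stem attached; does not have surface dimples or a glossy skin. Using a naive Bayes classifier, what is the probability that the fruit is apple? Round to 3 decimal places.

0.015

apple: 0.1 × (1−0.75) × (1−0.3) × 0.15 = 0.002625
lemon: 0.9 × (1−0.4) × (1−0.5) × 0.65 = 0.1755
P(apple | x) = 0.002625 / 0.178125 ≈ 0.015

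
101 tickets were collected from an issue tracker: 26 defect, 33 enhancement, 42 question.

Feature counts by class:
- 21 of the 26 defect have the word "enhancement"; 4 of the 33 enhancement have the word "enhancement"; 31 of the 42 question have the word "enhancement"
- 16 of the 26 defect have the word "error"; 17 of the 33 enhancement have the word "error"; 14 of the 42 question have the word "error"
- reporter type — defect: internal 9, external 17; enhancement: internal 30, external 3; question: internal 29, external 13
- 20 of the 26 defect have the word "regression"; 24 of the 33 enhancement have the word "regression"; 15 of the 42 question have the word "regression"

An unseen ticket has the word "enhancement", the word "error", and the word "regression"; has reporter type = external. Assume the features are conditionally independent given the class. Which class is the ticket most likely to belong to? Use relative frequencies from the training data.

defect: (26/101) × (21/26) × (16/26) × (17/26) × (20/26) ≈ 0.0643542
enhancement: (33/101) × (4/33) × (17/33) × (3/33) × (24/33) ≈ 0.0013489
question: (42/101) × (31/42) × (14/42) × (13/42) × (15/42) ≈ 0.0113098
Highest score → defect.

defect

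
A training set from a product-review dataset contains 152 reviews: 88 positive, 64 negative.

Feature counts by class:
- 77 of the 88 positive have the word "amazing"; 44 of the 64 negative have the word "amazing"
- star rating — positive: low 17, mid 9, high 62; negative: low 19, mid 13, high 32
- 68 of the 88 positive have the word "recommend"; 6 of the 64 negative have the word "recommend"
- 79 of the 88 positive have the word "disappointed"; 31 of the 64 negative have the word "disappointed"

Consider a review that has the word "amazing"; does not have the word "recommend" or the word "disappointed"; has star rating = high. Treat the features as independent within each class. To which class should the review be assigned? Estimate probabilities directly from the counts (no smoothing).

negative

positive: (88/152) × (77/88) × (62/88) × (20/88) × (9/88) ≈ 0.0082959
negative: (64/152) × (44/64) × (32/64) × (58/64) × (33/64) ≈ 0.0676334
Highest score → negative.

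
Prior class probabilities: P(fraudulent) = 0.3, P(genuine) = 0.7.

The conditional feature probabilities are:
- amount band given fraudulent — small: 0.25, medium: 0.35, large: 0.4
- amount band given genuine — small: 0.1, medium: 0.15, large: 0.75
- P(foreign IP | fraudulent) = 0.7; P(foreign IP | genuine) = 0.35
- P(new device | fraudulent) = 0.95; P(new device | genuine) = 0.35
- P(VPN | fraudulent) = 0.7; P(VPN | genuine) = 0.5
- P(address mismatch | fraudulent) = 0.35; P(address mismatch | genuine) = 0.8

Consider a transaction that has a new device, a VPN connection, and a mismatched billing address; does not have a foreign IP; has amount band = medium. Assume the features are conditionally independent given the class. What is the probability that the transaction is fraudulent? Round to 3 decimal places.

fraudulent: 0.3 × 0.35 × (1−0.7) × 0.95 × 0.7 × 0.35 = 0.007331625
genuine: 0.7 × 0.15 × (1−0.35) × 0.35 × 0.5 × 0.8 = 0.009555
P(fraudulent | x) = 0.007331625 / 0.016886625 ≈ 0.434

0.434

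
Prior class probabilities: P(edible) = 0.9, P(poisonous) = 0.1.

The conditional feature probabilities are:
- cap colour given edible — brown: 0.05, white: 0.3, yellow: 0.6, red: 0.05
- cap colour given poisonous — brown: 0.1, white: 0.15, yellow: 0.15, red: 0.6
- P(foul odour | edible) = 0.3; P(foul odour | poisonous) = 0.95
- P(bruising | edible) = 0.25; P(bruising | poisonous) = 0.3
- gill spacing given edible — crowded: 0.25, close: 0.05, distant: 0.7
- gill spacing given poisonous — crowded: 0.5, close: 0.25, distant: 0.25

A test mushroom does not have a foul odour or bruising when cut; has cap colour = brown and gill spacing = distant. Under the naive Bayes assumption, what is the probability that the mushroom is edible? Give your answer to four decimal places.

edible: 0.9 × 0.05 × (1−0.3) × (1−0.25) × 0.7 = 0.0165375
poisonous: 0.1 × 0.1 × (1−0.95) × (1−0.3) × 0.25 = 0.0000875
P(edible | x) = 0.0165375 / 0.016625 ≈ 0.9947

0.9947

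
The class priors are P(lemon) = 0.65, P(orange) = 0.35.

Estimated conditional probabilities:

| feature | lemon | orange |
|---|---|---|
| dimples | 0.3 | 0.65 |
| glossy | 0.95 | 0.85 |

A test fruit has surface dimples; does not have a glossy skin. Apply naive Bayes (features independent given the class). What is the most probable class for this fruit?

lemon: 0.65 × 0.3 × (1−0.95) = 0.00975
orange: 0.35 × 0.65 × (1−0.85) = 0.034125
Highest score → orange.

orange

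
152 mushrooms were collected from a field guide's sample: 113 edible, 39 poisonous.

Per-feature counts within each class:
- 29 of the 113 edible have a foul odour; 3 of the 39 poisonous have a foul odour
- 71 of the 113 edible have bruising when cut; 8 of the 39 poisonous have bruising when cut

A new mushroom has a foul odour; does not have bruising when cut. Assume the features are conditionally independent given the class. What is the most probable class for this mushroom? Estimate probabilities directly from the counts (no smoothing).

edible: (113/152) × (29/113) × (42/113) ≈ 0.0709129
poisonous: (39/152) × (3/39) × (31/39) ≈ 0.0156883
Highest score → edible.

edible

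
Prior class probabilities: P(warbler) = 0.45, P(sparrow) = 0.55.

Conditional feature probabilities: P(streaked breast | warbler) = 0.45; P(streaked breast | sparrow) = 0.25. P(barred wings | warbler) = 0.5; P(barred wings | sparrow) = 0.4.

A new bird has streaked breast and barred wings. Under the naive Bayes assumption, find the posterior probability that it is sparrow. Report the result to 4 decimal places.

0.3520

warbler: 0.45 × 0.45 × 0.5 = 0.10125
sparrow: 0.55 × 0.25 × 0.4 = 0.055
P(sparrow | x) = 0.055 / 0.15625 ≈ 0.3520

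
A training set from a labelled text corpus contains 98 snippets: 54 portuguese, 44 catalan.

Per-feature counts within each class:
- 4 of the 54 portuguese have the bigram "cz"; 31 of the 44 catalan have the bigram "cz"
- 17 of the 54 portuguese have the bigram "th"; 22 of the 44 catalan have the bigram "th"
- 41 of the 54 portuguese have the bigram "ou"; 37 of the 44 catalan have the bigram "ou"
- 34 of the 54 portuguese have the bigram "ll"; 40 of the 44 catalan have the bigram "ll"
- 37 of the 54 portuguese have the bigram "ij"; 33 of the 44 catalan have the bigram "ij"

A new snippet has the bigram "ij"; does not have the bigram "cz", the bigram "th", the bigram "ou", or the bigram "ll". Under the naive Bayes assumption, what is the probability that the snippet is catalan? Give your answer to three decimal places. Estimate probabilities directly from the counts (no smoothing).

portuguese: (54/98) × (50/54) × (37/54) × (13/54) × (20/54) × (37/54) ≈ 0.0213573
catalan: (44/98) × (13/44) × (22/44) × (7/44) × (4/44) × (33/44) ≈ 0.000719451
P(catalan | x) = 0.000719451 / 0.022076751 ≈ 0.033

0.033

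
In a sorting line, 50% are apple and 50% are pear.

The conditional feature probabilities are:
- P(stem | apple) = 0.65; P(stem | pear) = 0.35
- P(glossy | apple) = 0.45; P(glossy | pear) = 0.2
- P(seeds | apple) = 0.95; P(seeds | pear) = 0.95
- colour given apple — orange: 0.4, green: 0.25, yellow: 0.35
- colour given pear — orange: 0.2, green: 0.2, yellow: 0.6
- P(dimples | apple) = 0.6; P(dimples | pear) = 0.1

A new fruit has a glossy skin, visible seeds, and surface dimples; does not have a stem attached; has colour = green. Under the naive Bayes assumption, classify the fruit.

apple: 0.5 × (1−0.65) × 0.45 × 0.95 × 0.25 × 0.6 = 0.011221875
pear: 0.5 × (1−0.35) × 0.2 × 0.95 × 0.2 × 0.1 = 0.001235
Highest score → apple.

apple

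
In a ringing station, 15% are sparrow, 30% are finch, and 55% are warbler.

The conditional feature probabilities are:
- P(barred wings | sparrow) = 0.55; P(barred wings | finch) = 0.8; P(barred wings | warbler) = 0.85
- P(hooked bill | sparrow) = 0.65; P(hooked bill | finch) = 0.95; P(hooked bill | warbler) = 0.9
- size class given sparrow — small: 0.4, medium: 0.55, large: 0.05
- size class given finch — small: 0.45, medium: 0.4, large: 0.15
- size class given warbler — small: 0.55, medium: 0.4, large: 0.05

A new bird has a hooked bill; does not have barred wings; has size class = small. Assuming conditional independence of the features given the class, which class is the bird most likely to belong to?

warbler

sparrow: 0.15 × (1−0.55) × 0.65 × 0.4 = 0.01755
finch: 0.3 × (1−0.8) × 0.95 × 0.45 = 0.02565
warbler: 0.55 × (1−0.85) × 0.9 × 0.55 = 0.0408375
Highest score → warbler.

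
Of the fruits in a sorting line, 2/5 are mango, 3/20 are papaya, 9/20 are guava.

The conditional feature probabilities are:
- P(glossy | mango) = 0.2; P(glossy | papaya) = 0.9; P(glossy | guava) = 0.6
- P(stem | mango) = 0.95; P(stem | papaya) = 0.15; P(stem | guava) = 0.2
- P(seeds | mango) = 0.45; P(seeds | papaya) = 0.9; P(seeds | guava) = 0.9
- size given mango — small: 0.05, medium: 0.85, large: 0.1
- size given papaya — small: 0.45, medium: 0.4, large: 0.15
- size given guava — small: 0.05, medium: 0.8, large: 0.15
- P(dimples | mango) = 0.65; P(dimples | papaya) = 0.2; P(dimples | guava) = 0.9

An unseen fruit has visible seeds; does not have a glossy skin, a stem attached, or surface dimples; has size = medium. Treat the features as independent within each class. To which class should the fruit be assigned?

guava

mango: 0.4 × (1−0.2) × (1−0.95) × 0.45 × 0.85 × (1−0.65) = 0.002142
papaya: 0.15 × (1−0.9) × (1−0.15) × 0.9 × 0.4 × (1−0.2) = 0.003672
guava: 0.45 × (1−0.6) × (1−0.2) × 0.9 × 0.8 × (1−0.9) = 0.010368
Highest score → guava.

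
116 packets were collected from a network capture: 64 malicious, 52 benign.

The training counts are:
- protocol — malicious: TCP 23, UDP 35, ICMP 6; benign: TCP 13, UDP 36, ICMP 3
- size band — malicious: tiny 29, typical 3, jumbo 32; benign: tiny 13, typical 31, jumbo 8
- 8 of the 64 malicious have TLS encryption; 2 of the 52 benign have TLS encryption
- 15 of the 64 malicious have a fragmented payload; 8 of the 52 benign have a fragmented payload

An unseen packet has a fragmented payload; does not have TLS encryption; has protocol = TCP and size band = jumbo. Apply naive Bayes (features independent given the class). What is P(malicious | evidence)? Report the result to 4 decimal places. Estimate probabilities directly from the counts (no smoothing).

0.8885

malicious: (64/116) × (23/64) × (32/64) × (56/64) × (15/64) ≈ 0.020331
benign: (52/116) × (13/52) × (8/52) × (50/52) × (8/52) ≈ 0.0025505
P(malicious | x) = 0.020331 / 0.0228815 ≈ 0.8885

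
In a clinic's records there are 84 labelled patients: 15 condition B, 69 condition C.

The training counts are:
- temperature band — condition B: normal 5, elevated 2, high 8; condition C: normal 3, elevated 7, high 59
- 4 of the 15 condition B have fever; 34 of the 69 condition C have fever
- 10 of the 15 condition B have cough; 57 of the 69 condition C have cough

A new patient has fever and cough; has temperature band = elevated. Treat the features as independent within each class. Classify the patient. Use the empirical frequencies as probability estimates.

condition B: (15/84) × (2/15) × (4/15) × (10/15) ≈ 0.0042328
condition C: (69/84) × (7/69) × (34/69) × (57/69) ≈ 0.0339214
Highest score → condition C.

condition C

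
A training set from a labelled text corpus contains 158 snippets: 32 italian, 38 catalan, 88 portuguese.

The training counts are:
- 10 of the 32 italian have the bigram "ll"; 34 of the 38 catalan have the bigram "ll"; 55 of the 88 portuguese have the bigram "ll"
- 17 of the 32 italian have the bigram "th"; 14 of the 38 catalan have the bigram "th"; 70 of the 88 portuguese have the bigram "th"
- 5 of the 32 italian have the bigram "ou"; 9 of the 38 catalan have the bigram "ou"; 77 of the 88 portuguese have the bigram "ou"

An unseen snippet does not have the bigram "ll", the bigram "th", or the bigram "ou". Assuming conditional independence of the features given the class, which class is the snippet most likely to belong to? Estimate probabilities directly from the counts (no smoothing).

italian: (32/158) × (22/32) × (15/32) × (27/32) ≈ 0.0550707
catalan: (38/158) × (4/38) × (24/38) × (29/38) ≈ 0.0122024
portuguese: (88/158) × (33/88) × (18/88) × (11/88) ≈ 0.00534019
Highest score → italian.

italian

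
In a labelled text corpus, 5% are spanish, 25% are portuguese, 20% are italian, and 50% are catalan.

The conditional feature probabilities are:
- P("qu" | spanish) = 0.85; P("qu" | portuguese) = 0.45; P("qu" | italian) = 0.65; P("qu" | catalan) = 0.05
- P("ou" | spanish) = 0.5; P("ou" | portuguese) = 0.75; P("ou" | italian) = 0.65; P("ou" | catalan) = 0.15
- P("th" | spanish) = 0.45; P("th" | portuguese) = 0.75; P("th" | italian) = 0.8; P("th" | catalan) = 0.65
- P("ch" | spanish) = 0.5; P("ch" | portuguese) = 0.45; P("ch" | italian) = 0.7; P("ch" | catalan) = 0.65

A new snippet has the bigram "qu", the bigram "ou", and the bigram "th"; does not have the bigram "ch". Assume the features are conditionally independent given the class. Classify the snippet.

portuguese

spanish: 0.05 × 0.85 × 0.5 × 0.45 × (1−0.5) = 0.00478125
portuguese: 0.25 × 0.45 × 0.75 × 0.75 × (1−0.45) = 0.0348046875
italian: 0.2 × 0.65 × 0.65 × 0.8 × (1−0.7) = 0.02028
catalan: 0.5 × 0.05 × 0.15 × 0.65 × (1−0.65) = 0.000853125
Highest score → portuguese.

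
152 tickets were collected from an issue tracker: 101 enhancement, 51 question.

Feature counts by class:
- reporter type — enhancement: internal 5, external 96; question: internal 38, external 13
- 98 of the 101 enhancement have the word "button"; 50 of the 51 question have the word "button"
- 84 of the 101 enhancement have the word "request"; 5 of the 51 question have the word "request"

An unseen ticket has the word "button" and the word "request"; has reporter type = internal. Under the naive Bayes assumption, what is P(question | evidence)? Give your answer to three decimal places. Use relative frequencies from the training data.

enhancement: (101/152) × (5/101) × (98/101) × (84/101) ≈ 0.0265454
question: (51/152) × (38/51) × (50/51) × (5/51) ≈ 0.0240292
P(question | x) = 0.0240292 / 0.0505746 ≈ 0.475

0.475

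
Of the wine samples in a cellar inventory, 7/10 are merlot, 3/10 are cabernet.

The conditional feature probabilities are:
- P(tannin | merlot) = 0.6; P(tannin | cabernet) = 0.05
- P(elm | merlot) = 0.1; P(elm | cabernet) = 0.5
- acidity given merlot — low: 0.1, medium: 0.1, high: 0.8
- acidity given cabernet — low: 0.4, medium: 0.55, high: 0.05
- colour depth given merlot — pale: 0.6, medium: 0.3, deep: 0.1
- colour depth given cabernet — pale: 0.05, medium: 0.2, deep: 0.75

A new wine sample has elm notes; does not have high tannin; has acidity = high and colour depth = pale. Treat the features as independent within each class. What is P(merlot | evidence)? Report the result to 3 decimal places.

merlot: 0.7 × (1−0.6) × 0.1 × 0.8 × 0.6 = 0.01344
cabernet: 0.3 × (1−0.05) × 0.5 × 0.05 × 0.05 = 0.00035625
P(merlot | x) = 0.01344 / 0.01379625 ≈ 0.974

0.974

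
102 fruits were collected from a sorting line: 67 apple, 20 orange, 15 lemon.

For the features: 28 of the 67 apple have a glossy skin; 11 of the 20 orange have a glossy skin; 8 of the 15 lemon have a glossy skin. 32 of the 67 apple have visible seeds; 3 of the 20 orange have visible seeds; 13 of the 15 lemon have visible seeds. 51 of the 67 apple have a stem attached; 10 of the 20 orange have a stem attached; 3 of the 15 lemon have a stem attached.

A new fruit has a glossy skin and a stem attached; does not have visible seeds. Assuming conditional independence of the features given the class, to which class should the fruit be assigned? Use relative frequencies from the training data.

apple: (67/102) × (28/67) × (35/67) × (51/67) ≈ 0.109156
orange: (20/102) × (11/20) × (17/20) × (10/20) ≈ 0.0458333
lemon: (15/102) × (8/15) × (2/15) × (3/15) ≈ 0.0020915
Highest score → apple.

apple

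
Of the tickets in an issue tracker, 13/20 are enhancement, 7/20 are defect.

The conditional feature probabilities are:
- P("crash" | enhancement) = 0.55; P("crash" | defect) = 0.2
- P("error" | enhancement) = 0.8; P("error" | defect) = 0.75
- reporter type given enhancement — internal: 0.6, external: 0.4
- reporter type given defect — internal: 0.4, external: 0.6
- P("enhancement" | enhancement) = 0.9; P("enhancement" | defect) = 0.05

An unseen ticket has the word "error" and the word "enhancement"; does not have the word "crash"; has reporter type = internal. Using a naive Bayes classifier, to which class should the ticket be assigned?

enhancement: 0.65 × (1−0.55) × 0.8 × 0.6 × 0.9 = 0.12636
defect: 0.35 × (1−0.2) × 0.75 × 0.4 × 0.05 = 0.0042
Highest score → enhancement.

enhancement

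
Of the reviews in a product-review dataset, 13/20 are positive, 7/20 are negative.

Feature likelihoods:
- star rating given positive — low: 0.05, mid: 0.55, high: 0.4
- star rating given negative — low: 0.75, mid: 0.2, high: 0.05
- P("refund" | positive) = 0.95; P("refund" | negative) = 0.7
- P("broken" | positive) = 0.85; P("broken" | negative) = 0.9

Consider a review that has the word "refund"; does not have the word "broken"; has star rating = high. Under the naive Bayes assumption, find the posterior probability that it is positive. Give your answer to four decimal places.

positive: 0.65 × 0.4 × 0.95 × (1−0.85) = 0.03705
negative: 0.35 × 0.05 × 0.7 × (1−0.9) = 0.001225
P(positive | x) = 0.03705 / 0.038275 ≈ 0.9680

0.9680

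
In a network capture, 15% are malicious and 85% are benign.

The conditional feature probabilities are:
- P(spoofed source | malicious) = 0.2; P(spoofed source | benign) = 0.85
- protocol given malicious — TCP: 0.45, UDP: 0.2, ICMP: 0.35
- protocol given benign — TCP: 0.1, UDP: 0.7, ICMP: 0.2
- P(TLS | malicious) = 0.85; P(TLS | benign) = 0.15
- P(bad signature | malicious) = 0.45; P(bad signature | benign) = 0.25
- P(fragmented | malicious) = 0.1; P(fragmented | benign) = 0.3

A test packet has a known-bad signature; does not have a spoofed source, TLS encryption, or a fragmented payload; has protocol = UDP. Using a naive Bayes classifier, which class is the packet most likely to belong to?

benign

malicious: 0.15 × (1−0.2) × 0.2 × (1−0.85) × 0.45 × (1−0.1) = 0.001458
benign: 0.85 × (1−0.85) × 0.7 × (1−0.15) × 0.25 × (1−0.3) = 0.0132759375
Highest score → benign.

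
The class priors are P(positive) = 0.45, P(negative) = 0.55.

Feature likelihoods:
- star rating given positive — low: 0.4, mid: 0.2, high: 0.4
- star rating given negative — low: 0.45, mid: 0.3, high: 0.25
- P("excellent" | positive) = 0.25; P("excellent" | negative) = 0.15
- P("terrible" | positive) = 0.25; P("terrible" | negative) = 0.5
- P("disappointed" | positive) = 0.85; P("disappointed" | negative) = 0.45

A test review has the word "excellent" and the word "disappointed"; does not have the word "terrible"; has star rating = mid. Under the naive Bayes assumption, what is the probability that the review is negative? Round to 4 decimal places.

0.2797

positive: 0.45 × 0.2 × 0.25 × (1−0.25) × 0.85 = 0.01434375
negative: 0.55 × 0.3 × 0.15 × (1−0.5) × 0.45 = 0.00556875
P(negative | x) = 0.00556875 / 0.0199125 ≈ 0.2797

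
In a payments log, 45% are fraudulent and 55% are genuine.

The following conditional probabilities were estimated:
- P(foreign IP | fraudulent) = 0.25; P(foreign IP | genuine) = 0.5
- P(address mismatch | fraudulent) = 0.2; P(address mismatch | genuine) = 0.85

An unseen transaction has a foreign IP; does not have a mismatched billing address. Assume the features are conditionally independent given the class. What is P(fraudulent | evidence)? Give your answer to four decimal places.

fraudulent: 0.45 × 0.25 × (1−0.2) = 0.09
genuine: 0.55 × 0.5 × (1−0.85) = 0.04125
P(fraudulent | x) = 0.09 / 0.13125 ≈ 0.6857

0.6857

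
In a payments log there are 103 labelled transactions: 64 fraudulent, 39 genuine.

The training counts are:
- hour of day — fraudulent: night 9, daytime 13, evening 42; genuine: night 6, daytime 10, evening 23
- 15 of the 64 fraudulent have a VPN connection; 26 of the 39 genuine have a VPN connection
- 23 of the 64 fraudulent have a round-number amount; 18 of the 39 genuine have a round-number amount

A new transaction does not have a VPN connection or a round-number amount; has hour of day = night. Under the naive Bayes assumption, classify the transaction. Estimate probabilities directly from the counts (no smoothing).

fraudulent

fraudulent: (64/103) × (9/64) × (49/64) × (41/64) ≈ 0.0428573
genuine: (39/103) × (6/39) × (13/39) × (21/39) ≈ 0.0104556
Highest score → fraudulent.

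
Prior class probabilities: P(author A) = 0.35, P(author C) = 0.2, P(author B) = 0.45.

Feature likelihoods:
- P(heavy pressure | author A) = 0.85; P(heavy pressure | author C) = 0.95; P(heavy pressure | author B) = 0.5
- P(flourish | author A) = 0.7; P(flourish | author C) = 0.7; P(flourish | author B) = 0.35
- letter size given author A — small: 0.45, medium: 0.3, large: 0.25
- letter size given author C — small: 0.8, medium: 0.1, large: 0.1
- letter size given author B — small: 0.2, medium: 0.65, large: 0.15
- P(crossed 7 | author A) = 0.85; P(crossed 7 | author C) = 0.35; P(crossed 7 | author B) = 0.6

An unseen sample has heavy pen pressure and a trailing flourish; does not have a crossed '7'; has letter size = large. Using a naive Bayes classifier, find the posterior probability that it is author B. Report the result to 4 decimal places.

0.2231

author A: 0.35 × 0.85 × 0.7 × 0.25 × (1−0.85) = 0.007809375
author C: 0.2 × 0.95 × 0.7 × 0.1 × (1−0.35) = 0.008645
author B: 0.45 × 0.5 × 0.35 × 0.15 × (1−0.6) = 0.004725
P(author B | x) = 0.004725 / 0.021179375 ≈ 0.2231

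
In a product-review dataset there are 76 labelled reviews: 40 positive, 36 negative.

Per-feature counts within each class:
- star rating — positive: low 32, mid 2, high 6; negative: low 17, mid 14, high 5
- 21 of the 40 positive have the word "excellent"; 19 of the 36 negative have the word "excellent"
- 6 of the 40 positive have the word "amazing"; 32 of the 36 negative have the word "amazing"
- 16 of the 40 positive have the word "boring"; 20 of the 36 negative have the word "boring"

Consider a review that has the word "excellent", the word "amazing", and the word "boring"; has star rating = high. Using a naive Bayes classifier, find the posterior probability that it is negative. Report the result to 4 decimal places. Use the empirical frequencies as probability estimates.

positive: (40/76) × (6/40) × (21/40) × (6/40) × (16/40) ≈ 0.00248684
negative: (36/76) × (5/36) × (19/36) × (32/36) × (20/36) ≈ 0.0171468
P(negative | x) = 0.0171468 / 0.01963364 ≈ 0.8733

0.8733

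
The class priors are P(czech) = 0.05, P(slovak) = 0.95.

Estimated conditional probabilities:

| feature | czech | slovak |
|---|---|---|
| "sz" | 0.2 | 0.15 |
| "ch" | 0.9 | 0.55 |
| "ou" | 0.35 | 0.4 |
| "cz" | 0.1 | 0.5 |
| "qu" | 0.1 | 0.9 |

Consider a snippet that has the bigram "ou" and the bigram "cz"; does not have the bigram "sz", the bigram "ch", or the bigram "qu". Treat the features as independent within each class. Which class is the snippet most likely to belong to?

slovak

czech: 0.05 × (1−0.2) × (1−0.9) × 0.35 × 0.1 × (1−0.1) = 0.000126
slovak: 0.95 × (1−0.15) × (1−0.55) × 0.4 × 0.5 × (1−0.9) = 0.0072675
Highest score → slovak.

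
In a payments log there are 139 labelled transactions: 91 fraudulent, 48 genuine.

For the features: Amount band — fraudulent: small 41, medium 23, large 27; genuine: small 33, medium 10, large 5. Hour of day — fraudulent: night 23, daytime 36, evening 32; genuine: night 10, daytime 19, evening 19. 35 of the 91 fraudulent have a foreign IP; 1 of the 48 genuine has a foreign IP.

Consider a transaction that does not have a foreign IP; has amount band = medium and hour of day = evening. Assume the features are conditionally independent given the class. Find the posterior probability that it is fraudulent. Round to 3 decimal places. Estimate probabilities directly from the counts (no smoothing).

fraudulent: (91/139) × (23/91) × (32/91) × (56/91) ≈ 0.035807
genuine: (48/139) × (10/48) × (19/48) × (47/48) ≈ 0.0278839
P(fraudulent | x) = 0.035807 / 0.0636909 ≈ 0.562

0.562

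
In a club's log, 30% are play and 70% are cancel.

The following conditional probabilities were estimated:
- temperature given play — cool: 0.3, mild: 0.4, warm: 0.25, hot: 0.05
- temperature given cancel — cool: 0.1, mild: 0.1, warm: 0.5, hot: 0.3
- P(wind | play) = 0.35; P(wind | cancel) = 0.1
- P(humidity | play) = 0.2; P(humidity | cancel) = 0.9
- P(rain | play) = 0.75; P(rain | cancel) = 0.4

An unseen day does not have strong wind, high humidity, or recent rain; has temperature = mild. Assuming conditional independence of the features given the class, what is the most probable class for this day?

play: 0.3 × 0.4 × (1−0.35) × (1−0.2) × (1−0.75) = 0.0156
cancel: 0.7 × 0.1 × (1−0.1) × (1−0.9) × (1−0.4) = 0.00378
Highest score → play.

play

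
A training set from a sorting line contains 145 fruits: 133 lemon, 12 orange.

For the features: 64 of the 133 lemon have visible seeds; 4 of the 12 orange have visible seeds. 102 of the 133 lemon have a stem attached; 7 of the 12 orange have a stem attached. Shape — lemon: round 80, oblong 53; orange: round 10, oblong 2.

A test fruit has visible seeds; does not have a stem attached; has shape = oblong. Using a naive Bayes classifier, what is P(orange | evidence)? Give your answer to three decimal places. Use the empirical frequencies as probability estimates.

lemon: (133/145) × (64/133) × (31/133) × (53/133) ≈ 0.0409965
orange: (12/145) × (4/12) × (5/12) × (2/12) ≈ 0.00191571
P(orange | x) = 0.00191571 / 0.04291221 ≈ 0.045

0.045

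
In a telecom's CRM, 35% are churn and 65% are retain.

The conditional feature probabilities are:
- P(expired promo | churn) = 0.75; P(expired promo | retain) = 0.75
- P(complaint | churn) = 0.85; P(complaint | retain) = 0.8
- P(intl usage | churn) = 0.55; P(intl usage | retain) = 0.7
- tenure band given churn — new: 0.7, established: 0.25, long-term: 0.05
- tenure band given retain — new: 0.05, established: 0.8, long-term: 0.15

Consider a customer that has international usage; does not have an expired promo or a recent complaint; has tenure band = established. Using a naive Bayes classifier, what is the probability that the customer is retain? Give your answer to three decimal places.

churn: 0.35 × (1−0.75) × (1−0.85) × 0.55 × 0.25 = 0.0018046875
retain: 0.65 × (1−0.75) × (1−0.8) × 0.7 × 0.8 = 0.0182
P(retain | x) = 0.0182 / 0.0200046875 ≈ 0.910

0.910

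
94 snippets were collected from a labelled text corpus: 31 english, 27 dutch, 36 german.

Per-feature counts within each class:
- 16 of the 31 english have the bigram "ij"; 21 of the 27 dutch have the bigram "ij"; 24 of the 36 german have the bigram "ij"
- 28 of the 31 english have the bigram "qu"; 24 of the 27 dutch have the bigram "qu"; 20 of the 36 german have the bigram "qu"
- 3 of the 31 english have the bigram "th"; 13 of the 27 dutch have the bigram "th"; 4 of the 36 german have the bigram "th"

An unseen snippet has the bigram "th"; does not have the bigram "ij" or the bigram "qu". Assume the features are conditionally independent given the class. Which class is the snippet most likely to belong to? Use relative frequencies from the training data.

german

english: (31/94) × (15/31) × (3/31) × (3/31) ≈ 0.00149445
dutch: (27/94) × (6/27) × (3/27) × (13/27) ≈ 0.00341476
german: (36/94) × (12/36) × (16/36) × (4/36) ≈ 0.00630418
Highest score → german.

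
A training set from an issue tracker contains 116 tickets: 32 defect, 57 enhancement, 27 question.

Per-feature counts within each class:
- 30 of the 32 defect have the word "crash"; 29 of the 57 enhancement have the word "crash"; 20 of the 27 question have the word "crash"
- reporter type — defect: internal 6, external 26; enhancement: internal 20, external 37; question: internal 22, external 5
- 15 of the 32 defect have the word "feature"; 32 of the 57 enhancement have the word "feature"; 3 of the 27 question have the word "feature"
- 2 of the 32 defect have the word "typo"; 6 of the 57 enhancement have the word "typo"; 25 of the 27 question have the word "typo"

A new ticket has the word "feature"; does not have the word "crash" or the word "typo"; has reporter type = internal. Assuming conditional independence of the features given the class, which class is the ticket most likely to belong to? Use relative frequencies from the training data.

defect: (32/116) × (2/32) × (6/32) × (15/32) × (30/32) ≈ 0.00142065
enhancement: (57/116) × (28/57) × (20/57) × (32/57) × (51/57) ≈ 0.0425428
question: (27/116) × (7/27) × (22/27) × (3/27) × (2/27) ≈ 0.00040469
Highest score → enhancement.

enhancement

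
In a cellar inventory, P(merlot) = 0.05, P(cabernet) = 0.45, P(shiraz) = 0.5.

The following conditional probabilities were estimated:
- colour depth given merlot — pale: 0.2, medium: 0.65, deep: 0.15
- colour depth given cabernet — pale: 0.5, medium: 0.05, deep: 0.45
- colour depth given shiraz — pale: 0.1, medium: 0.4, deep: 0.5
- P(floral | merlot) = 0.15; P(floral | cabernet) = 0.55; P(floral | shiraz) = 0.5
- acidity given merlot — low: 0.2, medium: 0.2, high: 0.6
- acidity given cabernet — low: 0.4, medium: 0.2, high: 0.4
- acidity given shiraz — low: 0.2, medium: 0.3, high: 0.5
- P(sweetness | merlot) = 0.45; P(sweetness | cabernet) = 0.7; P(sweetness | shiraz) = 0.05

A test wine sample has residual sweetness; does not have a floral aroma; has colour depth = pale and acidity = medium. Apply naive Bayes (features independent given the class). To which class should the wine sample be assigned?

cabernet

merlot: 0.05 × 0.2 × (1−0.15) × 0.2 × 0.45 = 0.000765
cabernet: 0.45 × 0.5 × (1−0.55) × 0.2 × 0.7 = 0.014175
shiraz: 0.5 × 0.1 × (1−0.5) × 0.3 × 0.05 = 0.000375
Highest score → cabernet.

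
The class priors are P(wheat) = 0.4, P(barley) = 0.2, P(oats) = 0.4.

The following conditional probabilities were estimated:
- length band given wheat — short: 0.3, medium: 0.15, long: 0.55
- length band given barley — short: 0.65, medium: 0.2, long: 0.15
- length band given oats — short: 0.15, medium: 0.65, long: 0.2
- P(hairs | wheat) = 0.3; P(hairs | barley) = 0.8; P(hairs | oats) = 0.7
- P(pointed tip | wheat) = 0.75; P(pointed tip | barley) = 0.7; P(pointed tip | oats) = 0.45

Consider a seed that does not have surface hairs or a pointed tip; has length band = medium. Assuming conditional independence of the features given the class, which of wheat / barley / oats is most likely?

oats

wheat: 0.4 × 0.15 × (1−0.3) × (1−0.75) = 0.0105
barley: 0.2 × 0.2 × (1−0.8) × (1−0.7) = 0.0024
oats: 0.4 × 0.65 × (1−0.7) × (1−0.45) = 0.0429
Highest score → oats.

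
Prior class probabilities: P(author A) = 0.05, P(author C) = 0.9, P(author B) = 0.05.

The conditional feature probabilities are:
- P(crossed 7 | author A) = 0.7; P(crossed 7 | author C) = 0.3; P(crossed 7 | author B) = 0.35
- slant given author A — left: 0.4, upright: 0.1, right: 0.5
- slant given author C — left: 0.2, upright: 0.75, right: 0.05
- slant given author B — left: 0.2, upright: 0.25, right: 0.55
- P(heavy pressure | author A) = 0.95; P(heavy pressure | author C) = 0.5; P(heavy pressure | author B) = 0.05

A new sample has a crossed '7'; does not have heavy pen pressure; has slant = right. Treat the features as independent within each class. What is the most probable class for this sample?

author B

author A: 0.05 × 0.7 × 0.5 × (1−0.95) = 0.000875
author C: 0.9 × 0.3 × 0.05 × (1−0.5) = 0.00675
author B: 0.05 × 0.35 × 0.55 × (1−0.05) = 0.00914375
Highest score → author B.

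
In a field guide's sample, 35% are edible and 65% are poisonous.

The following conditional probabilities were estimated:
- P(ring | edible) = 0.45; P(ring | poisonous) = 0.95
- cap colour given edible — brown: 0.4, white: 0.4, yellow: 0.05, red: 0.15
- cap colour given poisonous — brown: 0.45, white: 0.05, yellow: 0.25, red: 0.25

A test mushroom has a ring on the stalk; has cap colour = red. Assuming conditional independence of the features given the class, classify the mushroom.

poisonous

edible: 0.35 × 0.45 × 0.15 = 0.023625
poisonous: 0.65 × 0.95 × 0.25 = 0.154375
Highest score → poisonous.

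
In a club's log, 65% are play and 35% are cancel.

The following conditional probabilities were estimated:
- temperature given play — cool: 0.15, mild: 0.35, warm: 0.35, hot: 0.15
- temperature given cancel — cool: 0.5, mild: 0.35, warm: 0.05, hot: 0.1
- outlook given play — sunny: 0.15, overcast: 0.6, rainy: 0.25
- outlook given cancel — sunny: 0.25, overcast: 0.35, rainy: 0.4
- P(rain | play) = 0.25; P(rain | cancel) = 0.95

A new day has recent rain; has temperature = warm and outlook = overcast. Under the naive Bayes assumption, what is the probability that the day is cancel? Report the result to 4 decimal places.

0.1457

play: 0.65 × 0.35 × 0.6 × 0.25 = 0.034125
cancel: 0.35 × 0.05 × 0.35 × 0.95 = 0.00581875
P(cancel | x) = 0.00581875 / 0.03994375 ≈ 0.1457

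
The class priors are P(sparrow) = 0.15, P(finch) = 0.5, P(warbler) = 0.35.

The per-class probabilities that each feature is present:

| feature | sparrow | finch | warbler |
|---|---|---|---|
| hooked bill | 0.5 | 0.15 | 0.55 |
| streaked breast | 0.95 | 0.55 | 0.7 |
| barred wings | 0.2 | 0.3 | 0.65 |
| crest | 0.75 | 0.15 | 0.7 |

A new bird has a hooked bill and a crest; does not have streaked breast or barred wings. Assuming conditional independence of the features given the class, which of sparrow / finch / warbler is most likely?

warbler

sparrow: 0.15 × 0.5 × (1−0.95) × (1−0.2) × 0.75 = 0.00225
finch: 0.5 × 0.15 × (1−0.55) × (1−0.3) × 0.15 = 0.00354375
warbler: 0.35 × 0.55 × (1−0.7) × (1−0.65) × 0.7 = 0.01414875
Highest score → warbler.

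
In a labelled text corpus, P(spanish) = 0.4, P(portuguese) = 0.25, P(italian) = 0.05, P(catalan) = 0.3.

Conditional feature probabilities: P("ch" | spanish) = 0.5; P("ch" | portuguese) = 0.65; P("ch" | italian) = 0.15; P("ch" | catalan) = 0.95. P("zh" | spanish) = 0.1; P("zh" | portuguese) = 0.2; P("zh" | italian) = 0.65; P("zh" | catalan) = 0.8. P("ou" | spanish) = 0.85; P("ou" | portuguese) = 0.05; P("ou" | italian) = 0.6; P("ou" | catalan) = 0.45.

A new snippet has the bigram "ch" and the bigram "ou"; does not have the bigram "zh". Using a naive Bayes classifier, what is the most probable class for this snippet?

spanish

spanish: 0.4 × 0.5 × (1−0.1) × 0.85 = 0.153
portuguese: 0.25 × 0.65 × (1−0.2) × 0.05 = 0.0065
italian: 0.05 × 0.15 × (1−0.65) × 0.6 = 0.001575
catalan: 0.3 × 0.95 × (1−0.8) × 0.45 = 0.02565
Highest score → spanish.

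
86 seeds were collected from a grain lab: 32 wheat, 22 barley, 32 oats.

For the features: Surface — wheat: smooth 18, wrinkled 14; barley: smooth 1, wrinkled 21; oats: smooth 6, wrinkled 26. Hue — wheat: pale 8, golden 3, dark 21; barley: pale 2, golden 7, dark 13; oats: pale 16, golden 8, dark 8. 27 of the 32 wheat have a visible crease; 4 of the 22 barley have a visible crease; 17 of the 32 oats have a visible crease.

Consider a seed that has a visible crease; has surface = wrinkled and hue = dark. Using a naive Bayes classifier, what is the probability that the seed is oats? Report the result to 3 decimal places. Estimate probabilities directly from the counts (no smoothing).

0.257

wheat: (32/86) × (14/32) × (21/32) × (27/32) ≈ 0.090139
barley: (22/86) × (21/22) × (13/22) × (4/22) ≈ 0.0262349
oats: (32/86) × (26/32) × (8/32) × (17/32) ≈ 0.0401526
P(oats | x) = 0.0401526 / 0.1565265 ≈ 0.257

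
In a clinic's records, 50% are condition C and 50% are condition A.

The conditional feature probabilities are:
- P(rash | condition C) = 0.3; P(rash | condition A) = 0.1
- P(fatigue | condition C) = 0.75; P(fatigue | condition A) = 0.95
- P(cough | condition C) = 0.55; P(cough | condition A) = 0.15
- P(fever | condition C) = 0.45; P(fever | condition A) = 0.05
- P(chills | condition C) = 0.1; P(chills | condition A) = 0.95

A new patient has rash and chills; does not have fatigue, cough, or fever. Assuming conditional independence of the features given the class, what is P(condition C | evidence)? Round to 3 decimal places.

condition C: 0.5 × 0.3 × (1−0.75) × (1−0.55) × (1−0.45) × 0.1 = 0.000928125
condition A: 0.5 × 0.1 × (1−0.95) × (1−0.15) × (1−0.05) × 0.95 = 0.0019178125
P(condition C | x) = 0.000928125 / 0.0028459375 ≈ 0.326

0.326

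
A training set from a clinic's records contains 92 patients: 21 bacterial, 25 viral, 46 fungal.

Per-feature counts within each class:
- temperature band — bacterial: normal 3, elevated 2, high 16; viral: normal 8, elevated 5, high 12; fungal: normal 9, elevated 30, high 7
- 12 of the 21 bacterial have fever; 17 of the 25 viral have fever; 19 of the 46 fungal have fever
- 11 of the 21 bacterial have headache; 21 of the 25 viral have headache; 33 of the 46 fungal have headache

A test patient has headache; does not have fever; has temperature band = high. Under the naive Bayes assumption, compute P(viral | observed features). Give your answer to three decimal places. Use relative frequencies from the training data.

bacterial: (21/92) × (16/21) × (9/21) × (11/21) ≈ 0.0390417
viral: (25/92) × (12/25) × (8/25) × (21/25) ≈ 0.0350609
fungal: (46/92) × (7/46) × (27/46) × (33/46) ≈ 0.0320385
P(viral | x) = 0.0350609 / 0.1061411 ≈ 0.330

0.330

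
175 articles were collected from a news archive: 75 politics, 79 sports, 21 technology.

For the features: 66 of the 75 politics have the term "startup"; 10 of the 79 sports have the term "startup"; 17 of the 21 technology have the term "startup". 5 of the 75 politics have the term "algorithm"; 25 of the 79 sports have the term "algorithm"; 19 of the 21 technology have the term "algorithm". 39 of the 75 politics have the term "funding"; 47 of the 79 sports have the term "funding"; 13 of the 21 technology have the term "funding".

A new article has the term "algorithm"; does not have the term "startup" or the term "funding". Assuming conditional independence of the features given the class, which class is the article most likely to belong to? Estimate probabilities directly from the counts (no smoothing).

sports

politics: (75/175) × (9/75) × (5/75) × (36/75) ≈ 0.00164571
sports: (79/175) × (69/79) × (25/79) × (32/79) ≈ 0.0505414
technology: (21/175) × (4/21) × (19/21) × (8/21) ≈ 0.0078782
Highest score → sports.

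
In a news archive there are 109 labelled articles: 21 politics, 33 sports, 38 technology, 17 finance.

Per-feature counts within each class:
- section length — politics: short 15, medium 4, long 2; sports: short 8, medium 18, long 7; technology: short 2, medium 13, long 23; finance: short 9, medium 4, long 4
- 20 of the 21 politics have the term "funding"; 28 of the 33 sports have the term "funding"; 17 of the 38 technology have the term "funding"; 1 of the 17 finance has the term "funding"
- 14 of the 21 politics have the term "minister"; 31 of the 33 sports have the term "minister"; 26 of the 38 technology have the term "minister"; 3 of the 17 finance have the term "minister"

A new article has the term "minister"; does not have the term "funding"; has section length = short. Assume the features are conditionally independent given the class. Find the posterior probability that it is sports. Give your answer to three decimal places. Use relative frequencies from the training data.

0.295

politics: (21/109) × (15/21) × (1/21) × (14/21) ≈ 0.00436872
sports: (33/109) × (8/33) × (5/33) × (31/33) ≈ 0.0104464
technology: (38/109) × (2/38) × (21/38) × (26/38) ≈ 0.00693791
finance: (17/109) × (9/17) × (16/17) × (3/17) ≈ 0.0137139
P(sports | x) = 0.0104464 / 0.03546693 ≈ 0.295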